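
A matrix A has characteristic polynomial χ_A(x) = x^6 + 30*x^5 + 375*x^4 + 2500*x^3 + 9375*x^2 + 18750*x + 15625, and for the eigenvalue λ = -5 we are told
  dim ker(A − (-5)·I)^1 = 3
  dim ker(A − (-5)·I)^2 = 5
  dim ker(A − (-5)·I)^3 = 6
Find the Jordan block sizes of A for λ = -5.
Block sizes for λ = -5: [3, 2, 1]

From the dimensions of kernels of powers, the number of Jordan blocks of size at least j is d_j − d_{j−1} where d_j = dim ker(N^j) (with d_0 = 0). Computing the differences gives [3, 2, 1].
The number of blocks of size exactly k is (#blocks of size ≥ k) − (#blocks of size ≥ k + 1), so the partition is: 1 block(s) of size 1, 1 block(s) of size 2, 1 block(s) of size 3.
In nonincreasing order the block sizes are [3, 2, 1].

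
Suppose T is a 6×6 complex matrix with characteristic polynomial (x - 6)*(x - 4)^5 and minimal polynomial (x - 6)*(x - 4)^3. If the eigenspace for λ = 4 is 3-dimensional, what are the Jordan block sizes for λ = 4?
Block sizes for λ = 4: [3, 1, 1]

Step 1 — from the characteristic polynomial, algebraic multiplicity of λ = 4 is 5. From dim ker(T − (4)·I) = 3, there are exactly 3 Jordan blocks for λ = 4.
Step 2 — from the minimal polynomial, the factor (x − 4)^3 tells us the largest block for λ = 4 has size 3.
Step 3 — with total size 5, 3 blocks, and largest block 3, the block sizes (in nonincreasing order) are [3, 1, 1].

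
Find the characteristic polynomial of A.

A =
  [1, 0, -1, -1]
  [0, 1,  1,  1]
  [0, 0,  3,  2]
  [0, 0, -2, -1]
x^4 - 4*x^3 + 6*x^2 - 4*x + 1

Expanding det(x·I − A) (e.g. by cofactor expansion or by noting that A is similar to its Jordan form J, which has the same characteristic polynomial as A) gives
  χ_A(x) = x^4 - 4*x^3 + 6*x^2 - 4*x + 1
which factors as (x - 1)^4. The eigenvalues (with algebraic multiplicities) are λ = 1 with multiplicity 4.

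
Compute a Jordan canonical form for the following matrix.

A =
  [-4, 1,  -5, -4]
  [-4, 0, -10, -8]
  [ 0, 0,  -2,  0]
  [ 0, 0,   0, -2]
J_2(-2) ⊕ J_1(-2) ⊕ J_1(-2)

The characteristic polynomial is
  det(x·I − A) = x^4 + 8*x^3 + 24*x^2 + 32*x + 16 = (x + 2)^4

Eigenvalues and multiplicities (the geometric multiplicity of λ is n − rank(A − λI), which equals the number of Jordan blocks for λ):
  λ = -2: algebraic multiplicity = 4, geometric multiplicity = 3

Determining the block sizes for each eigenvalue:
  λ = -2: 3 blocks summing to 4 forces exactly one block of size 2 and the rest size 1 → block sizes [2, 1, 1]

Assembling the blocks gives a Jordan form
J =
  [-2,  1,  0,  0]
  [ 0, -2,  0,  0]
  [ 0,  0, -2,  0]
  [ 0,  0,  0, -2]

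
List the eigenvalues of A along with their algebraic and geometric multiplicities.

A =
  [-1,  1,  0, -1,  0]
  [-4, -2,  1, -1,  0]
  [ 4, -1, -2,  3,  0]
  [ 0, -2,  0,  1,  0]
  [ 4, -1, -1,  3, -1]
λ = -1: alg = 5, geom = 3

Step 1 — factor the characteristic polynomial to read off the algebraic multiplicities:
  χ_A(x) = (x + 1)^5

Step 2 — compute geometric multiplicities via the rank-nullity identity g(λ) = n − rank(A − λI):
  rank(A − (-1)·I) = 2, so dim ker(A − (-1)·I) = n − 2 = 3

Summary:
  λ = -1: algebraic multiplicity = 5, geometric multiplicity = 3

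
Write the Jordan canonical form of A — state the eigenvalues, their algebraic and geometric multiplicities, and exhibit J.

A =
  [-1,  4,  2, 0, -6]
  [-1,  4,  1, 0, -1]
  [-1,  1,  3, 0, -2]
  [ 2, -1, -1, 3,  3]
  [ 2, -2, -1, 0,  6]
J_3(3) ⊕ J_2(3)

The characteristic polynomial is
  det(x·I − A) = x^5 - 15*x^4 + 90*x^3 - 270*x^2 + 405*x - 243 = (x - 3)^5

Eigenvalues and multiplicities (the geometric multiplicity of λ is n − rank(A − λI), which equals the number of Jordan blocks for λ):
  λ = 3: algebraic multiplicity = 5, geometric multiplicity = 2

Determining the block sizes for each eigenvalue:
  λ = 3: with am = 5 and gm = 2, the partition is not yet determined (e.g. several partitions of 5 into 2 parts exist). Let N = A − (3)·I. Computing rank(N^1) = 3, rank(N^2) = 1, rank(N^3) = 0; the number of blocks of size ≥ j is rank(N^{j−1}) − rank(N^j), giving [2, 2, 1]. So we have 1 block(s) of size 3, 1 block(s) of size 2 → block sizes [3, 2]

Assembling the blocks gives a Jordan form
J =
  [3, 1, 0, 0, 0]
  [0, 3, 1, 0, 0]
  [0, 0, 3, 0, 0]
  [0, 0, 0, 3, 1]
  [0, 0, 0, 0, 3]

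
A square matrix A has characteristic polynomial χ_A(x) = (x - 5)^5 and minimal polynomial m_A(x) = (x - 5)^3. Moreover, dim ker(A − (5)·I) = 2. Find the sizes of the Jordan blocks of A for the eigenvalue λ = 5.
Block sizes for λ = 5: [3, 2]

Step 1 — from the characteristic polynomial, algebraic multiplicity of λ = 5 is 5. From dim ker(A − (5)·I) = 2, there are exactly 2 Jordan blocks for λ = 5.
Step 2 — from the minimal polynomial, the factor (x − 5)^3 tells us the largest block for λ = 5 has size 3.
Step 3 — with total size 5, 2 blocks, and largest block 3, the block sizes (in nonincreasing order) are [3, 2].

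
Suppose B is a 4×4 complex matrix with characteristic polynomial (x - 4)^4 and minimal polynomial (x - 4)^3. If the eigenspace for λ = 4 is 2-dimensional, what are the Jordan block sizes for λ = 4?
Block sizes for λ = 4: [3, 1]

Step 1 — from the characteristic polynomial, algebraic multiplicity of λ = 4 is 4. From dim ker(B − (4)·I) = 2, there are exactly 2 Jordan blocks for λ = 4.
Step 2 — from the minimal polynomial, the factor (x − 4)^3 tells us the largest block for λ = 4 has size 3.
Step 3 — with total size 4, 2 blocks, and largest block 3, the block sizes (in nonincreasing order) are [3, 1].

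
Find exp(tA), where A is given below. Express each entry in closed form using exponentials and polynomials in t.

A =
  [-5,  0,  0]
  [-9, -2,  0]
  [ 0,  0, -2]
e^{tA} =
  [exp(-5*t), 0, 0]
  [-3*exp(-2*t) + 3*exp(-5*t), exp(-2*t), 0]
  [0, 0, exp(-2*t)]

Strategy: write A = P · J · P⁻¹ where J is a Jordan canonical form, so e^{tA} = P · e^{tJ} · P⁻¹, and e^{tJ} can be computed block-by-block.

A has Jordan form
J =
  [-5,  0,  0]
  [ 0, -2,  0]
  [ 0,  0, -2]
(up to reordering of blocks).

Per-block formulas:
  For a 1×1 block at λ = -5: exp(t · [-5]) = [e^(-5t)].
  For a 1×1 block at λ = -2: exp(t · [-2]) = [e^(-2t)].

After assembling e^{tJ} and conjugating by P, we get:

e^{tA} =
  [exp(-5*t), 0, 0]
  [-3*exp(-2*t) + 3*exp(-5*t), exp(-2*t), 0]
  [0, 0, exp(-2*t)]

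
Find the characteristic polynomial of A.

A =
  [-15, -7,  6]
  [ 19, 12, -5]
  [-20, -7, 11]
x^3 - 8*x^2 + 5*x + 50

Expanding det(x·I − A) (e.g. by cofactor expansion or by noting that A is similar to its Jordan form J, which has the same characteristic polynomial as A) gives
  χ_A(x) = x^3 - 8*x^2 + 5*x + 50
which factors as (x - 5)^2*(x + 2). The eigenvalues (with algebraic multiplicities) are λ = -2 with multiplicity 1, λ = 5 with multiplicity 2.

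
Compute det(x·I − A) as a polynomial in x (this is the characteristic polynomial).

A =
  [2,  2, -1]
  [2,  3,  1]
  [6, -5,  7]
x^3 - 12*x^2 + 48*x - 64

Expanding det(x·I − A) (e.g. by cofactor expansion or by noting that A is similar to its Jordan form J, which has the same characteristic polynomial as A) gives
  χ_A(x) = x^3 - 12*x^2 + 48*x - 64
which factors as (x - 4)^3. The eigenvalues (with algebraic multiplicities) are λ = 4 with multiplicity 3.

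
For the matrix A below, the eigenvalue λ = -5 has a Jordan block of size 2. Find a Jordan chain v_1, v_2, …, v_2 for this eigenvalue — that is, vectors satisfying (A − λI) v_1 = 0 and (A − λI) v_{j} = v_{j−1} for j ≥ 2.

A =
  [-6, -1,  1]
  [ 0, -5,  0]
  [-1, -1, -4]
A Jordan chain for λ = -5 of length 2:
v_1 = (-1, 0, -1)ᵀ
v_2 = (1, 0, 0)ᵀ

Let N = A − (-5)·I. We want v_2 with N^2 v_2 = 0 but N^1 v_2 ≠ 0; then v_{j-1} := N · v_j for j = 2, …, 2.

Pick v_2 = (1, 0, 0)ᵀ.
Then v_1 = N · v_2 = (-1, 0, -1)ᵀ.

Sanity check: (A − (-5)·I) v_1 = (0, 0, 0)ᵀ = 0. ✓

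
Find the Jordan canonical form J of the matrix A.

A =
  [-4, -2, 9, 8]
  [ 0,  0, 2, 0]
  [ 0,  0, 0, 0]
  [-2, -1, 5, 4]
J_2(0) ⊕ J_2(0)

The characteristic polynomial is
  det(x·I − A) = x^4

Eigenvalues and multiplicities (the geometric multiplicity of λ is n − rank(A − λI), which equals the number of Jordan blocks for λ):
  λ = 0: algebraic multiplicity = 4, geometric multiplicity = 2

Determining the block sizes for each eigenvalue:
  λ = 0: with am = 4 and gm = 2, the partition is not yet determined (e.g. several partitions of 4 into 2 parts exist). Let N = A − (0)·I. Computing rank(N^1) = 2, rank(N^2) = 0; the number of blocks of size ≥ j is rank(N^{j−1}) − rank(N^j), giving [2, 2]. So we have 2 block(s) of size 2 → block sizes [2, 2]

Assembling the blocks gives a Jordan form
J =
  [0, 1, 0, 0]
  [0, 0, 0, 0]
  [0, 0, 0, 1]
  [0, 0, 0, 0]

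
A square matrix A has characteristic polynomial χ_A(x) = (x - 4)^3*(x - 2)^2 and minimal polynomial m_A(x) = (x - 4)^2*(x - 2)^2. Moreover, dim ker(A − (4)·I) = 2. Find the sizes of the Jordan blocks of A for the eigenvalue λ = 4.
Block sizes for λ = 4: [2, 1]

Step 1 — from the characteristic polynomial, algebraic multiplicity of λ = 4 is 3. From dim ker(A − (4)·I) = 2, there are exactly 2 Jordan blocks for λ = 4.
Step 2 — from the minimal polynomial, the factor (x − 4)^2 tells us the largest block for λ = 4 has size 2.
Step 3 — with total size 3, 2 blocks, and largest block 2, the block sizes (in nonincreasing order) are [2, 1].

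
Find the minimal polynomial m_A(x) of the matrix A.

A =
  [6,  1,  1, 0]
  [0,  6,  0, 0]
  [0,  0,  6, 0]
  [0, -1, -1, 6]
x^2 - 12*x + 36

The characteristic polynomial is χ_A(x) = (x - 6)^4, so the eigenvalues are known. The minimal polynomial is
  m_A(x) = Π_λ (x − λ)^{k_λ}
where k_λ is the size of the *largest* Jordan block for λ (equivalently, the smallest k with (A − λI)^k v = 0 for every generalised eigenvector v of λ).

  λ = 6: largest Jordan block has size 2, contributing (x − 6)^2

So m_A(x) = (x - 6)^2 = x^2 - 12*x + 36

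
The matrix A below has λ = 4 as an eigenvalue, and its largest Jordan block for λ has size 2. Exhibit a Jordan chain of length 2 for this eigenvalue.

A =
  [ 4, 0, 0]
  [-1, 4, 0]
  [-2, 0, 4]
A Jordan chain for λ = 4 of length 2:
v_1 = (0, -1, -2)ᵀ
v_2 = (1, 0, 0)ᵀ

Let N = A − (4)·I. We want v_2 with N^2 v_2 = 0 but N^1 v_2 ≠ 0; then v_{j-1} := N · v_j for j = 2, …, 2.

Pick v_2 = (1, 0, 0)ᵀ.
Then v_1 = N · v_2 = (0, -1, -2)ᵀ.

Sanity check: (A − (4)·I) v_1 = (0, 0, 0)ᵀ = 0. ✓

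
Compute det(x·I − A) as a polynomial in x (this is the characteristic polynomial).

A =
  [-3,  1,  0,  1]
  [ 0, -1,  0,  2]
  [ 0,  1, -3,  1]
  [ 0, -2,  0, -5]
x^4 + 12*x^3 + 54*x^2 + 108*x + 81

Expanding det(x·I − A) (e.g. by cofactor expansion or by noting that A is similar to its Jordan form J, which has the same characteristic polynomial as A) gives
  χ_A(x) = x^4 + 12*x^3 + 54*x^2 + 108*x + 81
which factors as (x + 3)^4. The eigenvalues (with algebraic multiplicities) are λ = -3 with multiplicity 4.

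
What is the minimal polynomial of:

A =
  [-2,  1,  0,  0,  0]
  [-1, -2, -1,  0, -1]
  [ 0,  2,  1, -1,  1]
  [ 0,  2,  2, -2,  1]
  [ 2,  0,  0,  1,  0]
x^3 + 3*x^2 + 3*x + 1

The characteristic polynomial is χ_A(x) = (x + 1)^5, so the eigenvalues are known. The minimal polynomial is
  m_A(x) = Π_λ (x − λ)^{k_λ}
where k_λ is the size of the *largest* Jordan block for λ (equivalently, the smallest k with (A − λI)^k v = 0 for every generalised eigenvector v of λ).

  λ = -1: largest Jordan block has size 3, contributing (x + 1)^3

So m_A(x) = (x + 1)^3 = x^3 + 3*x^2 + 3*x + 1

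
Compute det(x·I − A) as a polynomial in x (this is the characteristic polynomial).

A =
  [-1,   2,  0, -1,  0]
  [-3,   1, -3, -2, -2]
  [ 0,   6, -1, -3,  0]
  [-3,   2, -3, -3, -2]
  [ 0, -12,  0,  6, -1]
x^5 + 5*x^4 + 10*x^3 + 10*x^2 + 5*x + 1

Expanding det(x·I − A) (e.g. by cofactor expansion or by noting that A is similar to its Jordan form J, which has the same characteristic polynomial as A) gives
  χ_A(x) = x^5 + 5*x^4 + 10*x^3 + 10*x^2 + 5*x + 1
which factors as (x + 1)^5. The eigenvalues (with algebraic multiplicities) are λ = -1 with multiplicity 5.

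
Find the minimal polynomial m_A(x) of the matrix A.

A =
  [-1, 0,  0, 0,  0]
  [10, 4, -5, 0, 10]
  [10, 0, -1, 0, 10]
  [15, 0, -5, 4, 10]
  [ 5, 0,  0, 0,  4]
x^2 - 3*x - 4

The characteristic polynomial is χ_A(x) = (x - 4)^3*(x + 1)^2, so the eigenvalues are known. The minimal polynomial is
  m_A(x) = Π_λ (x − λ)^{k_λ}
where k_λ is the size of the *largest* Jordan block for λ (equivalently, the smallest k with (A − λI)^k v = 0 for every generalised eigenvector v of λ).

  λ = -1: largest Jordan block has size 1, contributing (x + 1)
  λ = 4: largest Jordan block has size 1, contributing (x − 4)

So m_A(x) = (x - 4)*(x + 1) = x^2 - 3*x - 4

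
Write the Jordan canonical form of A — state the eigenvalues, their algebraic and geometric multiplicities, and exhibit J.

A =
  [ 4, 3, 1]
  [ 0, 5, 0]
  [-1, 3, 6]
J_2(5) ⊕ J_1(5)

The characteristic polynomial is
  det(x·I − A) = x^3 - 15*x^2 + 75*x - 125 = (x - 5)^3

Eigenvalues and multiplicities (the geometric multiplicity of λ is n − rank(A − λI), which equals the number of Jordan blocks for λ):
  λ = 5: algebraic multiplicity = 3, geometric multiplicity = 2

Determining the block sizes for each eigenvalue:
  λ = 5: 2 blocks summing to 3 forces exactly one block of size 2 and the rest size 1 → block sizes [2, 1]

Assembling the blocks gives a Jordan form
J =
  [5, 1, 0]
  [0, 5, 0]
  [0, 0, 5]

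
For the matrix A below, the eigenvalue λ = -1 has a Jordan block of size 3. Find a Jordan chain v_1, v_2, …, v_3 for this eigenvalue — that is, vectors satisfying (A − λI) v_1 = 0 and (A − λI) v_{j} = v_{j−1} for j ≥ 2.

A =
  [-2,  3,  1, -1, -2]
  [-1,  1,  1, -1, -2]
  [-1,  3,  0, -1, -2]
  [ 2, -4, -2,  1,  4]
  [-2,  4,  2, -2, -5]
A Jordan chain for λ = -1 of length 3:
v_1 = (-1, 0, -1, 0, 0)ᵀ
v_2 = (-1, -1, -1, 2, -2)ᵀ
v_3 = (1, 0, 0, 0, 0)ᵀ

Let N = A − (-1)·I. We want v_3 with N^3 v_3 = 0 but N^2 v_3 ≠ 0; then v_{j-1} := N · v_j for j = 3, …, 2.

Pick v_3 = (1, 0, 0, 0, 0)ᵀ.
Then v_2 = N · v_3 = (-1, -1, -1, 2, -2)ᵀ.
Then v_1 = N · v_2 = (-1, 0, -1, 0, 0)ᵀ.

Sanity check: (A − (-1)·I) v_1 = (0, 0, 0, 0, 0)ᵀ = 0. ✓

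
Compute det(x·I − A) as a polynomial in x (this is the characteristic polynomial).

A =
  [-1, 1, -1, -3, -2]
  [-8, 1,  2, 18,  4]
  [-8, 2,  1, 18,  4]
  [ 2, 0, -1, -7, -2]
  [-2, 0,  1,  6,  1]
x^5 + 5*x^4 + 10*x^3 + 10*x^2 + 5*x + 1

Expanding det(x·I − A) (e.g. by cofactor expansion or by noting that A is similar to its Jordan form J, which has the same characteristic polynomial as A) gives
  χ_A(x) = x^5 + 5*x^4 + 10*x^3 + 10*x^2 + 5*x + 1
which factors as (x + 1)^5. The eigenvalues (with algebraic multiplicities) are λ = -1 with multiplicity 5.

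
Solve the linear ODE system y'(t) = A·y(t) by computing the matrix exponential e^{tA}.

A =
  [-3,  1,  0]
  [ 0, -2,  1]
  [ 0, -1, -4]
e^{tA} =
  [exp(-3*t), t^2*exp(-3*t)/2 + t*exp(-3*t), t^2*exp(-3*t)/2]
  [0, t*exp(-3*t) + exp(-3*t), t*exp(-3*t)]
  [0, -t*exp(-3*t), -t*exp(-3*t) + exp(-3*t)]

Strategy: write A = P · J · P⁻¹ where J is a Jordan canonical form, so e^{tA} = P · e^{tJ} · P⁻¹, and e^{tJ} can be computed block-by-block.

A has Jordan form
J =
  [-3,  1,  0]
  [ 0, -3,  1]
  [ 0,  0, -3]
(up to reordering of blocks).

Per-block formulas:
  For a 3×3 Jordan block J_3(-3): exp(t · J_3(-3)) = e^(-3t)·(I + t·N + (t^2/2)·N^2), where N is the 3×3 nilpotent shift.

After assembling e^{tJ} and conjugating by P, we get:

e^{tA} =
  [exp(-3*t), t^2*exp(-3*t)/2 + t*exp(-3*t), t^2*exp(-3*t)/2]
  [0, t*exp(-3*t) + exp(-3*t), t*exp(-3*t)]
  [0, -t*exp(-3*t), -t*exp(-3*t) + exp(-3*t)]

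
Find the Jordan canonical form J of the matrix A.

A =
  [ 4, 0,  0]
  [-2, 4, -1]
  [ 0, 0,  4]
J_2(4) ⊕ J_1(4)

The characteristic polynomial is
  det(x·I − A) = x^3 - 12*x^2 + 48*x - 64 = (x - 4)^3

Eigenvalues and multiplicities (the geometric multiplicity of λ is n − rank(A − λI), which equals the number of Jordan blocks for λ):
  λ = 4: algebraic multiplicity = 3, geometric multiplicity = 2

Determining the block sizes for each eigenvalue:
  λ = 4: 2 blocks summing to 3 forces exactly one block of size 2 and the rest size 1 → block sizes [2, 1]

Assembling the blocks gives a Jordan form
J =
  [4, 1, 0]
  [0, 4, 0]
  [0, 0, 4]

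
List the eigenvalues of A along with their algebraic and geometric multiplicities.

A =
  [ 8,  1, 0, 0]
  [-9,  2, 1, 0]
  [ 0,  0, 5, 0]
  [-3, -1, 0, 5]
λ = 5: alg = 4, geom = 2

Step 1 — factor the characteristic polynomial to read off the algebraic multiplicities:
  χ_A(x) = (x - 5)^4

Step 2 — compute geometric multiplicities via the rank-nullity identity g(λ) = n − rank(A − λI):
  rank(A − (5)·I) = 2, so dim ker(A − (5)·I) = n − 2 = 2

Summary:
  λ = 5: algebraic multiplicity = 4, geometric multiplicity = 2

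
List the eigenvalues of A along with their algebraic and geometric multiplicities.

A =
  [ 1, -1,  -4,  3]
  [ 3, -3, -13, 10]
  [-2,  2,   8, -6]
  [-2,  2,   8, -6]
λ = 0: alg = 4, geom = 2

Step 1 — factor the characteristic polynomial to read off the algebraic multiplicities:
  χ_A(x) = x^4

Step 2 — compute geometric multiplicities via the rank-nullity identity g(λ) = n − rank(A − λI):
  rank(A − (0)·I) = 2, so dim ker(A − (0)·I) = n − 2 = 2

Summary:
  λ = 0: algebraic multiplicity = 4, geometric multiplicity = 2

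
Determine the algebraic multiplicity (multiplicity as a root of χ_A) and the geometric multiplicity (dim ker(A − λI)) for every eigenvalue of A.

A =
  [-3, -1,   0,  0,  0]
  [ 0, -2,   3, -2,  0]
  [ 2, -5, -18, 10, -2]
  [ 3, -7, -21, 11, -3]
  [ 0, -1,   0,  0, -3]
λ = -3: alg = 5, geom = 2

Step 1 — factor the characteristic polynomial to read off the algebraic multiplicities:
  χ_A(x) = (x + 3)^5

Step 2 — compute geometric multiplicities via the rank-nullity identity g(λ) = n − rank(A − λI):
  rank(A − (-3)·I) = 3, so dim ker(A − (-3)·I) = n − 3 = 2

Summary:
  λ = -3: algebraic multiplicity = 5, geometric multiplicity = 2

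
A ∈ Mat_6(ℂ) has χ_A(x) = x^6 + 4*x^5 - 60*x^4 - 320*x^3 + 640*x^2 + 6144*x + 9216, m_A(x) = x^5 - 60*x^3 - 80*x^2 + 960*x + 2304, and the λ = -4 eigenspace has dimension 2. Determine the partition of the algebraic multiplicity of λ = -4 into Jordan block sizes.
Block sizes for λ = -4: [3, 1]

Step 1 — from the characteristic polynomial, algebraic multiplicity of λ = -4 is 4. From dim ker(A − (-4)·I) = 2, there are exactly 2 Jordan blocks for λ = -4.
Step 2 — from the minimal polynomial, the factor (x + 4)^3 tells us the largest block for λ = -4 has size 3.
Step 3 — with total size 4, 2 blocks, and largest block 3, the block sizes (in nonincreasing order) are [3, 1].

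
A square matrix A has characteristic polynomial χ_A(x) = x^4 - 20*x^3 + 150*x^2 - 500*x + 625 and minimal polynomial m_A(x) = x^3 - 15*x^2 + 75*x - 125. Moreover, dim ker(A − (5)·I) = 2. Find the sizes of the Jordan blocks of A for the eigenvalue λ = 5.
Block sizes for λ = 5: [3, 1]

Step 1 — from the characteristic polynomial, algebraic multiplicity of λ = 5 is 4. From dim ker(A − (5)·I) = 2, there are exactly 2 Jordan blocks for λ = 5.
Step 2 — from the minimal polynomial, the factor (x − 5)^3 tells us the largest block for λ = 5 has size 3.
Step 3 — with total size 4, 2 blocks, and largest block 3, the block sizes (in nonincreasing order) are [3, 1].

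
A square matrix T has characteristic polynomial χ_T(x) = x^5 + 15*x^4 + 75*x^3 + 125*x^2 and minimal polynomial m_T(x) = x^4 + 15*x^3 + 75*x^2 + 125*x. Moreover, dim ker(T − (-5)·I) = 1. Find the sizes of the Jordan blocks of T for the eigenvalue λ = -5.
Block sizes for λ = -5: [3]

Step 1 — from the characteristic polynomial, algebraic multiplicity of λ = -5 is 3. From dim ker(T − (-5)·I) = 1, there are exactly 1 Jordan blocks for λ = -5.
Step 2 — from the minimal polynomial, the factor (x + 5)^3 tells us the largest block for λ = -5 has size 3.
Step 3 — with total size 3, 1 blocks, and largest block 3, the block sizes (in nonincreasing order) are [3].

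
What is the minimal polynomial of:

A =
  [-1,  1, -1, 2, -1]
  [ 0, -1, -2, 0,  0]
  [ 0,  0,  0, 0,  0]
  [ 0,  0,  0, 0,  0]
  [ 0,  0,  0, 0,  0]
x^3 + 2*x^2 + x

The characteristic polynomial is χ_A(x) = x^3*(x + 1)^2, so the eigenvalues are known. The minimal polynomial is
  m_A(x) = Π_λ (x − λ)^{k_λ}
where k_λ is the size of the *largest* Jordan block for λ (equivalently, the smallest k with (A − λI)^k v = 0 for every generalised eigenvector v of λ).

  λ = -1: largest Jordan block has size 2, contributing (x + 1)^2
  λ = 0: largest Jordan block has size 1, contributing (x − 0)

So m_A(x) = x*(x + 1)^2 = x^3 + 2*x^2 + x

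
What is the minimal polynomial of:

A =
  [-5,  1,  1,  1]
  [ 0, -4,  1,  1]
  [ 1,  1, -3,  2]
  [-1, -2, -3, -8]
x^2 + 10*x + 25

The characteristic polynomial is χ_A(x) = (x + 5)^4, so the eigenvalues are known. The minimal polynomial is
  m_A(x) = Π_λ (x − λ)^{k_λ}
where k_λ is the size of the *largest* Jordan block for λ (equivalently, the smallest k with (A − λI)^k v = 0 for every generalised eigenvector v of λ).

  λ = -5: largest Jordan block has size 2, contributing (x + 5)^2

So m_A(x) = (x + 5)^2 = x^2 + 10*x + 25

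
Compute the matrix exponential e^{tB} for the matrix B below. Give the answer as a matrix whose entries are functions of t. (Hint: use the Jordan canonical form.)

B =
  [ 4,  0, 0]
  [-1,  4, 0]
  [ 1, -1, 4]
e^{tB} =
  [exp(4*t), 0, 0]
  [-t*exp(4*t), exp(4*t), 0]
  [t^2*exp(4*t)/2 + t*exp(4*t), -t*exp(4*t), exp(4*t)]

Strategy: write B = P · J · P⁻¹ where J is a Jordan canonical form, so e^{tB} = P · e^{tJ} · P⁻¹, and e^{tJ} can be computed block-by-block.

B has Jordan form
J =
  [4, 1, 0]
  [0, 4, 1]
  [0, 0, 4]
(up to reordering of blocks).

Per-block formulas:
  For a 3×3 Jordan block J_3(4): exp(t · J_3(4)) = e^(4t)·(I + t·N + (t^2/2)·N^2), where N is the 3×3 nilpotent shift.

After assembling e^{tJ} and conjugating by P, we get:

e^{tB} =
  [exp(4*t), 0, 0]
  [-t*exp(4*t), exp(4*t), 0]
  [t^2*exp(4*t)/2 + t*exp(4*t), -t*exp(4*t), exp(4*t)]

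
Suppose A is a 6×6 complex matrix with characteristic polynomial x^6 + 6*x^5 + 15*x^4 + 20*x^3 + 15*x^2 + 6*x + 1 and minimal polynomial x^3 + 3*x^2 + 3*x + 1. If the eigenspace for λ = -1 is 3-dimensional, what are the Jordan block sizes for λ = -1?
Block sizes for λ = -1: [3, 2, 1]

Step 1 — from the characteristic polynomial, algebraic multiplicity of λ = -1 is 6. From dim ker(A − (-1)·I) = 3, there are exactly 3 Jordan blocks for λ = -1.
Step 2 — from the minimal polynomial, the factor (x + 1)^3 tells us the largest block for λ = -1 has size 3.
Step 3 — with total size 6, 3 blocks, and largest block 3, the block sizes (in nonincreasing order) are [3, 2, 1].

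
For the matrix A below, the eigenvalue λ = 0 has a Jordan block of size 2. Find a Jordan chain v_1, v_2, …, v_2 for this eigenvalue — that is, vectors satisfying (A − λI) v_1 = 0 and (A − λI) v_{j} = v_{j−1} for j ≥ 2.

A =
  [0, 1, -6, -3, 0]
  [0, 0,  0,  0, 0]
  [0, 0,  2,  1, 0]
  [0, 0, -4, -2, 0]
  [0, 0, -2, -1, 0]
A Jordan chain for λ = 0 of length 2:
v_1 = (1, 0, 0, 0, 0)ᵀ
v_2 = (0, 1, 0, 0, 0)ᵀ

Let N = A − (0)·I. We want v_2 with N^2 v_2 = 0 but N^1 v_2 ≠ 0; then v_{j-1} := N · v_j for j = 2, …, 2.

Pick v_2 = (0, 1, 0, 0, 0)ᵀ.
Then v_1 = N · v_2 = (1, 0, 0, 0, 0)ᵀ.

Sanity check: (A − (0)·I) v_1 = (0, 0, 0, 0, 0)ᵀ = 0. ✓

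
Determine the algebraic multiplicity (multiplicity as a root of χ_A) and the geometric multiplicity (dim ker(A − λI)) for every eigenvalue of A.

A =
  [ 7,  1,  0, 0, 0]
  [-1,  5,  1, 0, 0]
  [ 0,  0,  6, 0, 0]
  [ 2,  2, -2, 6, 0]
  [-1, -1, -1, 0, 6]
λ = 6: alg = 5, geom = 3

Step 1 — factor the characteristic polynomial to read off the algebraic multiplicities:
  χ_A(x) = (x - 6)^5

Step 2 — compute geometric multiplicities via the rank-nullity identity g(λ) = n − rank(A − λI):
  rank(A − (6)·I) = 2, so dim ker(A − (6)·I) = n − 2 = 3

Summary:
  λ = 6: algebraic multiplicity = 5, geometric multiplicity = 3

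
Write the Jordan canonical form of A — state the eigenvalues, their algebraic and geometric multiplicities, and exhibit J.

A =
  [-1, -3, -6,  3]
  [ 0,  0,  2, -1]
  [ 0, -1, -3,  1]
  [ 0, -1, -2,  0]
J_2(-1) ⊕ J_1(-1) ⊕ J_1(-1)

The characteristic polynomial is
  det(x·I − A) = x^4 + 4*x^3 + 6*x^2 + 4*x + 1 = (x + 1)^4

Eigenvalues and multiplicities (the geometric multiplicity of λ is n − rank(A − λI), which equals the number of Jordan blocks for λ):
  λ = -1: algebraic multiplicity = 4, geometric multiplicity = 3

Determining the block sizes for each eigenvalue:
  λ = -1: 3 blocks summing to 4 forces exactly one block of size 2 and the rest size 1 → block sizes [2, 1, 1]

Assembling the blocks gives a Jordan form
J =
  [-1,  1,  0,  0]
  [ 0, -1,  0,  0]
  [ 0,  0, -1,  0]
  [ 0,  0,  0, -1]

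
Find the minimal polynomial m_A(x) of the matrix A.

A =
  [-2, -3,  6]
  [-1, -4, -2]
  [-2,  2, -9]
x^2 + 10*x + 25

The characteristic polynomial is χ_A(x) = (x + 5)^3, so the eigenvalues are known. The minimal polynomial is
  m_A(x) = Π_λ (x − λ)^{k_λ}
where k_λ is the size of the *largest* Jordan block for λ (equivalently, the smallest k with (A − λI)^k v = 0 for every generalised eigenvector v of λ).

  λ = -5: largest Jordan block has size 2, contributing (x + 5)^2

So m_A(x) = (x + 5)^2 = x^2 + 10*x + 25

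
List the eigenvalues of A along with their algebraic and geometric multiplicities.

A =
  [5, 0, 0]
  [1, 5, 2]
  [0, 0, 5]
λ = 5: alg = 3, geom = 2

Step 1 — factor the characteristic polynomial to read off the algebraic multiplicities:
  χ_A(x) = (x - 5)^3

Step 2 — compute geometric multiplicities via the rank-nullity identity g(λ) = n − rank(A − λI):
  rank(A − (5)·I) = 1, so dim ker(A − (5)·I) = n − 1 = 2

Summary:
  λ = 5: algebraic multiplicity = 3, geometric multiplicity = 2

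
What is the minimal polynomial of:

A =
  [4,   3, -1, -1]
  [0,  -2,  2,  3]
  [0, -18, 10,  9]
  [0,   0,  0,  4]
x^2 - 8*x + 16

The characteristic polynomial is χ_A(x) = (x - 4)^4, so the eigenvalues are known. The minimal polynomial is
  m_A(x) = Π_λ (x − λ)^{k_λ}
where k_λ is the size of the *largest* Jordan block for λ (equivalently, the smallest k with (A − λI)^k v = 0 for every generalised eigenvector v of λ).

  λ = 4: largest Jordan block has size 2, contributing (x − 4)^2

So m_A(x) = (x - 4)^2 = x^2 - 8*x + 16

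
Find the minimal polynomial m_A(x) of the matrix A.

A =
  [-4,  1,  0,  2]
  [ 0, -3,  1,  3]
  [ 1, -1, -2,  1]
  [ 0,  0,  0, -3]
x^3 + 9*x^2 + 27*x + 27

The characteristic polynomial is χ_A(x) = (x + 3)^4, so the eigenvalues are known. The minimal polynomial is
  m_A(x) = Π_λ (x − λ)^{k_λ}
where k_λ is the size of the *largest* Jordan block for λ (equivalently, the smallest k with (A − λI)^k v = 0 for every generalised eigenvector v of λ).

  λ = -3: largest Jordan block has size 3, contributing (x + 3)^3

So m_A(x) = (x + 3)^3 = x^3 + 9*x^2 + 27*x + 27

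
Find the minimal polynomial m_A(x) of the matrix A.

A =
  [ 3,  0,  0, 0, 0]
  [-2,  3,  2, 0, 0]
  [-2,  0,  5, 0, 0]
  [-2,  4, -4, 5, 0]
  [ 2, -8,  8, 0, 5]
x^2 - 8*x + 15

The characteristic polynomial is χ_A(x) = (x - 5)^3*(x - 3)^2, so the eigenvalues are known. The minimal polynomial is
  m_A(x) = Π_λ (x − λ)^{k_λ}
where k_λ is the size of the *largest* Jordan block for λ (equivalently, the smallest k with (A − λI)^k v = 0 for every generalised eigenvector v of λ).

  λ = 3: largest Jordan block has size 1, contributing (x − 3)
  λ = 5: largest Jordan block has size 1, contributing (x − 5)

So m_A(x) = (x - 5)*(x - 3) = x^2 - 8*x + 15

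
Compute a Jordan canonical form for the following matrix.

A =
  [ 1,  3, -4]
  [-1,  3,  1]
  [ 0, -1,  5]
J_3(3)

The characteristic polynomial is
  det(x·I − A) = x^3 - 9*x^2 + 27*x - 27 = (x - 3)^3

Eigenvalues and multiplicities (the geometric multiplicity of λ is n − rank(A − λI), which equals the number of Jordan blocks for λ):
  λ = 3: algebraic multiplicity = 3, geometric multiplicity = 1

Determining the block sizes for each eigenvalue:
  λ = 3: one block (gm = 1), so the single block has size am = 3 → block sizes [3]

Assembling the blocks gives a Jordan form
J =
  [3, 1, 0]
  [0, 3, 1]
  [0, 0, 3]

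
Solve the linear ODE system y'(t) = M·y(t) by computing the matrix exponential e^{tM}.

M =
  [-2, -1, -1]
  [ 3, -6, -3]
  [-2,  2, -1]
e^{tM} =
  [t*exp(-3*t) + exp(-3*t), -t*exp(-3*t), -t*exp(-3*t)]
  [3*t*exp(-3*t), -3*t*exp(-3*t) + exp(-3*t), -3*t*exp(-3*t)]
  [-2*t*exp(-3*t), 2*t*exp(-3*t), 2*t*exp(-3*t) + exp(-3*t)]

Strategy: write M = P · J · P⁻¹ where J is a Jordan canonical form, so e^{tM} = P · e^{tJ} · P⁻¹, and e^{tJ} can be computed block-by-block.

M has Jordan form
J =
  [-3,  1,  0]
  [ 0, -3,  0]
  [ 0,  0, -3]
(up to reordering of blocks).

Per-block formulas:
  For a 2×2 Jordan block J_2(-3): exp(t · J_2(-3)) = e^(-3t)·(I + t·N), where N is the 2×2 nilpotent shift.
  For a 1×1 block at λ = -3: exp(t · [-3]) = [e^(-3t)].

After assembling e^{tJ} and conjugating by P, we get:

e^{tM} =
  [t*exp(-3*t) + exp(-3*t), -t*exp(-3*t), -t*exp(-3*t)]
  [3*t*exp(-3*t), -3*t*exp(-3*t) + exp(-3*t), -3*t*exp(-3*t)]
  [-2*t*exp(-3*t), 2*t*exp(-3*t), 2*t*exp(-3*t) + exp(-3*t)]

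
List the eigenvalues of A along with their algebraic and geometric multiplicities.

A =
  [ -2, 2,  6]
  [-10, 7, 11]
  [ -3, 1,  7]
λ = 4: alg = 3, geom = 1

Step 1 — factor the characteristic polynomial to read off the algebraic multiplicities:
  χ_A(x) = (x - 4)^3

Step 2 — compute geometric multiplicities via the rank-nullity identity g(λ) = n − rank(A − λI):
  rank(A − (4)·I) = 2, so dim ker(A − (4)·I) = n − 2 = 1

Summary:
  λ = 4: algebraic multiplicity = 3, geometric multiplicity = 1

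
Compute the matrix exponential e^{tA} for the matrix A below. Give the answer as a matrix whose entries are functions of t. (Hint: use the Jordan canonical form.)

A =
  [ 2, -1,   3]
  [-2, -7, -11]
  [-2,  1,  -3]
e^{tA} =
  [-2*t*exp(-4*t) + 2 - exp(-4*t), -t*exp(-4*t), -5*t*exp(-4*t) + 2 - 2*exp(-4*t)]
  [-6*t*exp(-4*t) + 1 - exp(-4*t), -3*t*exp(-4*t) + exp(-4*t), -15*t*exp(-4*t) + 1 - exp(-4*t)]
  [2*t*exp(-4*t) - 1 + exp(-4*t), t*exp(-4*t), 5*t*exp(-4*t) - 1 + 2*exp(-4*t)]

Strategy: write A = P · J · P⁻¹ where J is a Jordan canonical form, so e^{tA} = P · e^{tJ} · P⁻¹, and e^{tJ} can be computed block-by-block.

A has Jordan form
J =
  [-4,  1, 0]
  [ 0, -4, 0]
  [ 0,  0, 0]
(up to reordering of blocks).

Per-block formulas:
  For a 1×1 block at λ = 0: exp(t · [0]) = [e^(0t)].
  For a 2×2 Jordan block J_2(-4): exp(t · J_2(-4)) = e^(-4t)·(I + t·N), where N is the 2×2 nilpotent shift.

After assembling e^{tJ} and conjugating by P, we get:

e^{tA} =
  [-2*t*exp(-4*t) + 2 - exp(-4*t), -t*exp(-4*t), -5*t*exp(-4*t) + 2 - 2*exp(-4*t)]
  [-6*t*exp(-4*t) + 1 - exp(-4*t), -3*t*exp(-4*t) + exp(-4*t), -15*t*exp(-4*t) + 1 - exp(-4*t)]
  [2*t*exp(-4*t) - 1 + exp(-4*t), t*exp(-4*t), 5*t*exp(-4*t) - 1 + 2*exp(-4*t)]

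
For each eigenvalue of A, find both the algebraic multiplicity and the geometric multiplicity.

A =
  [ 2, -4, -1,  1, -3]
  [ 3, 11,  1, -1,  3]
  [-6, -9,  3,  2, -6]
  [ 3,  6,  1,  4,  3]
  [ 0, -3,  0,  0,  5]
λ = 5: alg = 5, geom = 3

Step 1 — factor the characteristic polynomial to read off the algebraic multiplicities:
  χ_A(x) = (x - 5)^5

Step 2 — compute geometric multiplicities via the rank-nullity identity g(λ) = n − rank(A − λI):
  rank(A − (5)·I) = 2, so dim ker(A − (5)·I) = n − 2 = 3

Summary:
  λ = 5: algebraic multiplicity = 5, geometric multiplicity = 3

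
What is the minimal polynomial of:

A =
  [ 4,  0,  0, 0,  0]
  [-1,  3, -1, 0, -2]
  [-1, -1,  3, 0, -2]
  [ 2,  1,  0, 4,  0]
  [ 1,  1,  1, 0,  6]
x^3 - 12*x^2 + 48*x - 64

The characteristic polynomial is χ_A(x) = (x - 4)^5, so the eigenvalues are known. The minimal polynomial is
  m_A(x) = Π_λ (x − λ)^{k_λ}
where k_λ is the size of the *largest* Jordan block for λ (equivalently, the smallest k with (A − λI)^k v = 0 for every generalised eigenvector v of λ).

  λ = 4: largest Jordan block has size 3, contributing (x − 4)^3

So m_A(x) = (x - 4)^3 = x^3 - 12*x^2 + 48*x - 64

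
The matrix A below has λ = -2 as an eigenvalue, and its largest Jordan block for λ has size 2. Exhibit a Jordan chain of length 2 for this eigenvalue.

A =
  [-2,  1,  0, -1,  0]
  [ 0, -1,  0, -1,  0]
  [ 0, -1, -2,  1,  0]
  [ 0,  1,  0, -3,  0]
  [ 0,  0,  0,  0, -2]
A Jordan chain for λ = -2 of length 2:
v_1 = (1, 1, -1, 1, 0)ᵀ
v_2 = (0, 1, 0, 0, 0)ᵀ

Let N = A − (-2)·I. We want v_2 with N^2 v_2 = 0 but N^1 v_2 ≠ 0; then v_{j-1} := N · v_j for j = 2, …, 2.

Pick v_2 = (0, 1, 0, 0, 0)ᵀ.
Then v_1 = N · v_2 = (1, 1, -1, 1, 0)ᵀ.

Sanity check: (A − (-2)·I) v_1 = (0, 0, 0, 0, 0)ᵀ = 0. ✓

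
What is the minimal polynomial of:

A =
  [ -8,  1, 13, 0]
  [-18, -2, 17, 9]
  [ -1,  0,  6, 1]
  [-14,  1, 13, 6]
x^4 - 2*x^3 - 59*x^2 + 60*x + 900

The characteristic polynomial is χ_A(x) = (x - 6)^2*(x + 5)^2, so the eigenvalues are known. The minimal polynomial is
  m_A(x) = Π_λ (x − λ)^{k_λ}
where k_λ is the size of the *largest* Jordan block for λ (equivalently, the smallest k with (A − λI)^k v = 0 for every generalised eigenvector v of λ).

  λ = -5: largest Jordan block has size 2, contributing (x + 5)^2
  λ = 6: largest Jordan block has size 2, contributing (x − 6)^2

So m_A(x) = (x - 6)^2*(x + 5)^2 = x^4 - 2*x^3 - 59*x^2 + 60*x + 900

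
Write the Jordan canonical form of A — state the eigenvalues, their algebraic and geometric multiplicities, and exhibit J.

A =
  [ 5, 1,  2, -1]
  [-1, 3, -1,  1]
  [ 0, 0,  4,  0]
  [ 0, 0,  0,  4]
J_3(4) ⊕ J_1(4)

The characteristic polynomial is
  det(x·I − A) = x^4 - 16*x^3 + 96*x^2 - 256*x + 256 = (x - 4)^4

Eigenvalues and multiplicities (the geometric multiplicity of λ is n − rank(A − λI), which equals the number of Jordan blocks for λ):
  λ = 4: algebraic multiplicity = 4, geometric multiplicity = 2

Determining the block sizes for each eigenvalue:
  λ = 4: with am = 4 and gm = 2, the partition is not yet determined (e.g. several partitions of 4 into 2 parts exist). Let N = A − (4)·I. Computing rank(N^1) = 2, rank(N^2) = 1, rank(N^3) = 0; the number of blocks of size ≥ j is rank(N^{j−1}) − rank(N^j), giving [2, 1, 1]. So we have 1 block(s) of size 3, 1 block(s) of size 1 → block sizes [3, 1]

Assembling the blocks gives a Jordan form
J =
  [4, 1, 0, 0]
  [0, 4, 1, 0]
  [0, 0, 4, 0]
  [0, 0, 0, 4]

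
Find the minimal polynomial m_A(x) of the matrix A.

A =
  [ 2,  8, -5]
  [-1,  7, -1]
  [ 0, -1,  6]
x^3 - 15*x^2 + 75*x - 125

The characteristic polynomial is χ_A(x) = (x - 5)^3, so the eigenvalues are known. The minimal polynomial is
  m_A(x) = Π_λ (x − λ)^{k_λ}
where k_λ is the size of the *largest* Jordan block for λ (equivalently, the smallest k with (A − λI)^k v = 0 for every generalised eigenvector v of λ).

  λ = 5: largest Jordan block has size 3, contributing (x − 5)^3

So m_A(x) = (x - 5)^3 = x^3 - 15*x^2 + 75*x - 125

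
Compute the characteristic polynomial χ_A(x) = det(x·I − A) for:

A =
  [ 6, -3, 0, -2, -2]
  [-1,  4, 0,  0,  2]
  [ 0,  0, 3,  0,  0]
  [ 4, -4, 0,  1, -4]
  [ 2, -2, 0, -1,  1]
x^5 - 15*x^4 + 90*x^3 - 270*x^2 + 405*x - 243

Expanding det(x·I − A) (e.g. by cofactor expansion or by noting that A is similar to its Jordan form J, which has the same characteristic polynomial as A) gives
  χ_A(x) = x^5 - 15*x^4 + 90*x^3 - 270*x^2 + 405*x - 243
which factors as (x - 3)^5. The eigenvalues (with algebraic multiplicities) are λ = 3 with multiplicity 5.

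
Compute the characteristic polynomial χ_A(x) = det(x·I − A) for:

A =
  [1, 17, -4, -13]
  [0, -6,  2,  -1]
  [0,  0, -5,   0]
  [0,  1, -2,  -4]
x^4 + 14*x^3 + 60*x^2 + 50*x - 125

Expanding det(x·I − A) (e.g. by cofactor expansion or by noting that A is similar to its Jordan form J, which has the same characteristic polynomial as A) gives
  χ_A(x) = x^4 + 14*x^3 + 60*x^2 + 50*x - 125
which factors as (x - 1)*(x + 5)^3. The eigenvalues (with algebraic multiplicities) are λ = -5 with multiplicity 3, λ = 1 with multiplicity 1.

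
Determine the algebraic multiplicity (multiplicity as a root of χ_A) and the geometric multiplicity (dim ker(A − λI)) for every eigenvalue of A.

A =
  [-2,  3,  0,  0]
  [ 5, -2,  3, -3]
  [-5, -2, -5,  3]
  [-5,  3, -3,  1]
λ = -2: alg = 4, geom = 2

Step 1 — factor the characteristic polynomial to read off the algebraic multiplicities:
  χ_A(x) = (x + 2)^4

Step 2 — compute geometric multiplicities via the rank-nullity identity g(λ) = n − rank(A − λI):
  rank(A − (-2)·I) = 2, so dim ker(A − (-2)·I) = n − 2 = 2

Summary:
  λ = -2: algebraic multiplicity = 4, geometric multiplicity = 2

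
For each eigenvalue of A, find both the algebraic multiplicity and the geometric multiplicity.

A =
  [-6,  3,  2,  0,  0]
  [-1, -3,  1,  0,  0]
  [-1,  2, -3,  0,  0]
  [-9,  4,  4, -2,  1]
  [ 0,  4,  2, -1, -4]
λ = -4: alg = 3, geom = 1; λ = -3: alg = 2, geom = 1

Step 1 — factor the characteristic polynomial to read off the algebraic multiplicities:
  χ_A(x) = (x + 3)^2*(x + 4)^3

Step 2 — compute geometric multiplicities via the rank-nullity identity g(λ) = n − rank(A − λI):
  rank(A − (-4)·I) = 4, so dim ker(A − (-4)·I) = n − 4 = 1
  rank(A − (-3)·I) = 4, so dim ker(A − (-3)·I) = n − 4 = 1

Summary:
  λ = -4: algebraic multiplicity = 3, geometric multiplicity = 1
  λ = -3: algebraic multiplicity = 2, geometric multiplicity = 1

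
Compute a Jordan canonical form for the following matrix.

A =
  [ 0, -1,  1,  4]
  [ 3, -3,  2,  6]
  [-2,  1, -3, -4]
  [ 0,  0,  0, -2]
J_3(-2) ⊕ J_1(-2)

The characteristic polynomial is
  det(x·I − A) = x^4 + 8*x^3 + 24*x^2 + 32*x + 16 = (x + 2)^4

Eigenvalues and multiplicities (the geometric multiplicity of λ is n − rank(A − λI), which equals the number of Jordan blocks for λ):
  λ = -2: algebraic multiplicity = 4, geometric multiplicity = 2

Determining the block sizes for each eigenvalue:
  λ = -2: with am = 4 and gm = 2, the partition is not yet determined (e.g. several partitions of 4 into 2 parts exist). Let N = A − (-2)·I. Computing rank(N^1) = 2, rank(N^2) = 1, rank(N^3) = 0; the number of blocks of size ≥ j is rank(N^{j−1}) − rank(N^j), giving [2, 1, 1]. So we have 1 block(s) of size 3, 1 block(s) of size 1 → block sizes [3, 1]

Assembling the blocks gives a Jordan form
J =
  [-2,  1,  0,  0]
  [ 0, -2,  1,  0]
  [ 0,  0, -2,  0]
  [ 0,  0,  0, -2]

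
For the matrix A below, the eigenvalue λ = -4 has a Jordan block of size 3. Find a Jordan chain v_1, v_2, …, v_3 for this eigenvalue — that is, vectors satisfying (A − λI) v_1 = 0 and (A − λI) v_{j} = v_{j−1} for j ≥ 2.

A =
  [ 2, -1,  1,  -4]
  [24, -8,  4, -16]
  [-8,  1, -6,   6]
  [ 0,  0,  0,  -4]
A Jordan chain for λ = -4 of length 3:
v_1 = (4, 16, -8, 0)ᵀ
v_2 = (6, 24, -8, 0)ᵀ
v_3 = (1, 0, 0, 0)ᵀ

Let N = A − (-4)·I. We want v_3 with N^3 v_3 = 0 but N^2 v_3 ≠ 0; then v_{j-1} := N · v_j for j = 3, …, 2.

Pick v_3 = (1, 0, 0, 0)ᵀ.
Then v_2 = N · v_3 = (6, 24, -8, 0)ᵀ.
Then v_1 = N · v_2 = (4, 16, -8, 0)ᵀ.

Sanity check: (A − (-4)·I) v_1 = (0, 0, 0, 0)ᵀ = 0. ✓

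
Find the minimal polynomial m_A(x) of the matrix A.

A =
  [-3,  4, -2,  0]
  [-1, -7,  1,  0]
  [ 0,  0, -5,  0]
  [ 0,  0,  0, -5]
x^2 + 10*x + 25

The characteristic polynomial is χ_A(x) = (x + 5)^4, so the eigenvalues are known. The minimal polynomial is
  m_A(x) = Π_λ (x − λ)^{k_λ}
where k_λ is the size of the *largest* Jordan block for λ (equivalently, the smallest k with (A − λI)^k v = 0 for every generalised eigenvector v of λ).

  λ = -5: largest Jordan block has size 2, contributing (x + 5)^2

So m_A(x) = (x + 5)^2 = x^2 + 10*x + 25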